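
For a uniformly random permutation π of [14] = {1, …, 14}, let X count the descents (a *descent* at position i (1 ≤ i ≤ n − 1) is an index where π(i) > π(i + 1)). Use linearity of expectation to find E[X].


Write X = Σ X_I over i = 1, …, 13, with X_I the indicator of one descent.
There are 13 indicators.
For each fixed i, the pair (π(i), π(i+1)) is a uniformly random ordered pair of distinct values from {1, …, 14}; by symmetry P[π(i) > π(i+1)] = 1/2.
By linearity: E[X] = 13 · (1/2) = (14 − 1) · (1/2) = 13/2 ≈ 6.500.

E[X] = 13/2 = 6.500.


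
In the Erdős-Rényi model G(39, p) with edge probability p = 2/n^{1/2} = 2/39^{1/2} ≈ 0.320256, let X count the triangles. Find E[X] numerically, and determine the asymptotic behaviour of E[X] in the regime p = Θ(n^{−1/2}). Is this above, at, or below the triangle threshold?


Number of potential triangles: C(39, 3) = 9139.
Each occurs with probability p³ ≈ (0.320256)³ ≈ 3.28468008e-02.
By linearity: E[X] = C(39, 3)·p³ ≈ 9139 · 3.28468008e-02 ≈ 300.186912.
Since α = 1/2 < 1, p = c/n^{1/2} ≫ 1/n is above the triangle threshold p ~ 1/n. Asymptotically E[X] ~ (c³/6)·n^{3(1−α)} = (2³/6)·n^{1.5} → ∞; triangles are abundant w.h.p.

E[X] ≈ 300.186912; in regime p = Θ(1/n^{1/2}) E[X] diverges (above the triangle threshold p ~ 1/n).


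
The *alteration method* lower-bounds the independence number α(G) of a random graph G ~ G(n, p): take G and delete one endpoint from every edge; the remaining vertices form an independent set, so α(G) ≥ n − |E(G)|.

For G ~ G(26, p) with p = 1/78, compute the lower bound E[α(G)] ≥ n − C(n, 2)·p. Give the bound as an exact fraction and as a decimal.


E[|E(G)|] = C(26, 2)·p = 325 · (1/78) = 25/6.
E[α(G)] ≥ n − E[|E(G)|] = 26 − 25/6 = 131/6.
Numerically: ≈ 21.8333.
(This is only a lower bound; the true E[α(G)] may be larger.)

E[α(G)] ≥ 131/6 ≈ 21.8333.


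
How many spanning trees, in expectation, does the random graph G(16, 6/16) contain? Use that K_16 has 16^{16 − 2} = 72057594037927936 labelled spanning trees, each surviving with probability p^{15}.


K_16 has 16^{16 − 2} = 72057594037927936 labelled spanning trees.
For each such spanning tree H, let X_H = 1 if all 15 edges of H are present in G. Then P[X_H = 1] = p^{15} = (3/8)^{15} = 14348907/35184372088832.
By linearity: E[X] = Σ_H E[X_H] = 72057594037927936 · p^{15} = 72057594037927936 · 14348907/35184372088832 = 29386561536.
Numerically: E[X] ≈ 2.939e+10.

E[X] = 72057594037927936 · (3/8)^{15} = 29386561536 ≈ 2.939e+10.


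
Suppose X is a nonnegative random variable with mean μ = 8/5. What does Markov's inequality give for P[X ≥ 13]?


μ = E[X] = 8/5, a = 13.
Markov: P[X ≥ 13] ≤ μ/a = (8/5)/13 = 8/65.
Numerically: ≈ 0.123077.
(Since a = 13 > μ = 1.600000, the bound 8/65 is < 1 and informative.)

P[X ≥ 13] ≤ 8/65 ≈ 0.123077.


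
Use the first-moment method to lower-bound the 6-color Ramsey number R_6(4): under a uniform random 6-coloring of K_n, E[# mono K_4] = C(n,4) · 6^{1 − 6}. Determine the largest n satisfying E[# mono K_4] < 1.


We need C(n, 4) · 6^{1 − 6} < 1, i.e. C(n, 4) < 6^{6 − 1} = 7776.
Check values of n near the boundary:
  n = 16: C(16, 4) = 1820; 1820 < 7776? YES
  n = 17: C(17, 4) = 2380; 2380 < 7776? YES
  n = 18: C(18, 4) = 3060; 3060 < 7776? YES
  n = 19: C(19, 4) = 3876; 3876 < 7776? YES
  n = 20: C(20, 4) = 4845; 4845 < 7776? YES
  n = 21: C(21, 4) = 5985; 5985 < 7776? YES
  n = 22: C(22, 4) = 7315; 7315 < 7776? YES
  n = 23: C(23, 4) = 8855; 8855 < 7776? NO
  n = 24: C(24, 4) = 10626; 10626 < 7776? NO
The largest n with C(n, 4) < 7776 is n = 22 (where E[X] = 7315/7776 ≈ 0.941). Hence R_6(4) > 22, i.e. R_6(4) ≥ 23.

Largest n = 22; hence R_6(4) > 22.


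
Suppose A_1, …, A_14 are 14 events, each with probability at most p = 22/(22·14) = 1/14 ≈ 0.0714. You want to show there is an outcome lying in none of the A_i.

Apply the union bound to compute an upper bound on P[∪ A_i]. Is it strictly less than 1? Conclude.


Union bound: P[∪_{i=1}^{14} A_i] ≤ Σ_i P[A_i] ≤ 14·p = 14·(1/14) = 1.
Numerically: 1 ≈ 1.0000.
Is 1 < 1? NO.
Since the bound 1 is ≥ 1, the union bound is uninformative here; it does NOT by itself certify existence.

14·p = 1 ≈ 1.0000; existence NOT certified by the union bound.


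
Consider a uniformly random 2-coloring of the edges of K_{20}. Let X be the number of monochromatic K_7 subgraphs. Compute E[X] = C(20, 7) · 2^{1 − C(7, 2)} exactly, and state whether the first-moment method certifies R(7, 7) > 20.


E[X] = C(20, 7) · 2^{1 − 21} = 77520 · 2^{−20} = 77520/1048576.
As a reduced fraction: E[X] = 4845/65536 ≈ 0.073929.
Is E[X] < 1? YES.
Since E[X] < 1, there exists a 2-coloring of K_{20} with no monochromatic K_7; hence R(7, 7) > 20.

E[X] = 4845/65536 ≈ 0.073929; E[X] < 1, so R(7, 7) > 20.


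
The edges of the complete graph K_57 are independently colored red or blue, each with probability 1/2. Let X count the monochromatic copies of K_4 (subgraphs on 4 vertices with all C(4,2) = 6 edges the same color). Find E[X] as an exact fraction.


Let X = Σ_S X_S over the C(57, 4) = 395010 subsets S of size 4, where X_S = 1 if the K_4 on S is monochromatic.
For a fixed S, the K_4 on S has C(4, 2) = 6 edges. P[all 6 edges red] = (1/2)^6, and likewise for blue, so P[monochromatic] = 2·(1/2)^6 = 2^{1 − 6} = 1/32.
By linearity: E[X] = C(57, 4) · 2^{1 − 6} = 395010 · 1/32 = 197505/16.
Numerically: E[X] ≈ 12344.06250.

E[X] = C(57,4)·2^(1−C(4,2)) = 197505/16 ≈ 12344.06250.


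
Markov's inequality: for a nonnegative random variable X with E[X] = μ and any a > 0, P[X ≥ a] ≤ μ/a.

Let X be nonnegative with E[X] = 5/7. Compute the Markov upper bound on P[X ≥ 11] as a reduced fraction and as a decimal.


μ = E[X] = 5/7, a = 11.
Markov: P[X ≥ 11] ≤ μ/a = (5/7)/11 = 5/77.
Numerically: ≈ 0.064935.
(Since a = 11 > μ = 0.714286, the bound 5/77 is < 1 and informative.)

P[X ≥ 11] ≤ 5/77 ≈ 0.064935.


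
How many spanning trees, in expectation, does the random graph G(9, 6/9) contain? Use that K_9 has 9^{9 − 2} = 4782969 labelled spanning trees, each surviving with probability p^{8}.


K_9 has 9^{9 − 2} = 4782969 labelled spanning trees.
For each such spanning tree H, let X_H = 1 if all 8 edges of H are present in G. Then P[X_H = 1] = p^{8} = (2/3)^{8} = 256/6561.
By linearity: E[X] = Σ_H E[X_H] = 4782969 · p^{8} = 4782969 · 256/6561 = 186624.
Numerically: E[X] ≈ 1.8662e+05.

E[X] = 4782969 · (2/3)^{8} = 186624 ≈ 1.8662e+05.


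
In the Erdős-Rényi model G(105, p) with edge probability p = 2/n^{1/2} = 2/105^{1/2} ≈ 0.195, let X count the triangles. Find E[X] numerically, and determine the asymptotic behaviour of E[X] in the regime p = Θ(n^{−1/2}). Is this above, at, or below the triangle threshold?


Number of potential triangles: C(105, 3) = 187460.
Each occurs with probability p³ ≈ (0.195)³ ≈ 7.43543e-03.
By linearity: E[X] = C(105, 3)·p³ ≈ 187460 · 7.43543e-03 ≈ 1393.846.
Since α = 1/2 < 1, p = c/n^{1/2} ≫ 1/n is above the triangle threshold p ~ 1/n. Asymptotically E[X] ~ (c³/6)·n^{3(1−α)} = (2³/6)·n^{1.5} → ∞; triangles are abundant w.h.p.

E[X] ≈ 1393.846; in regime p = Θ(1/n^{1/2}) E[X] diverges (above the triangle threshold p ~ 1/n).


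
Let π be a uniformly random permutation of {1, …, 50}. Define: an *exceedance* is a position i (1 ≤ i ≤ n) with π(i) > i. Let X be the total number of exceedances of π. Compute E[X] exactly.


Write X = Σ_{i=1}^{50} X_i, where X_i = 1_{π(i) > i}.
For each fixed i, π(i) is uniform over {1, …, 50} (marginal of a uniform permutation), so P[π(i) > i] = (n − i)/n. Summing: Σ_{i=1}^{50} (n − i)/n = (0 + 1 + … + 49)/50 = 50(50 − 1)/(2·50) = (50 − 1)/2.
Hence E[X] = Σ_{i=1}^{50} (50 − i)/50 = 49/2 ≈ 24.5000.

E[X] = 49/2 = 24.5000.


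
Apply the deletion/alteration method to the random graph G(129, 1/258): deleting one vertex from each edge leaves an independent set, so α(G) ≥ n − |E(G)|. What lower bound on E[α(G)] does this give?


E[|E(G)|] = C(129, 2)·p = 8256 · (1/258) = 32.
E[α(G)] ≥ n − E[|E(G)|] = 129 − 32 = 97.
Numerically: ≈ 97.00000.
(This is only a lower bound; the true E[α(G)] may be larger.)

E[α(G)] ≥ 97 ≈ 97.00000.


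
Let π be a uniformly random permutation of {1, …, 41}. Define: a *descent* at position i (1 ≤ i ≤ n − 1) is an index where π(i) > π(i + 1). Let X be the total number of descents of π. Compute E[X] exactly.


Write X = Σ X_I over i = 1, …, 40, with X_I the indicator of one descent.
There are 40 indicators.
For each fixed i, the pair (π(i), π(i+1)) is a uniformly random ordered pair of distinct values from {1, …, 41}; by symmetry P[π(i) > π(i+1)] = 1/2.
By linearity: E[X] = 40 · (1/2) = (41 − 1) · (1/2) = 20 ≈ 20.00000.

E[X] = 20 = 20.00000.


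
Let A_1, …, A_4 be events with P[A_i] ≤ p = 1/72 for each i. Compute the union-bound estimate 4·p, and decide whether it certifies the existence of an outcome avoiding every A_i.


Union bound: P[∪_{i=1}^{4} A_i] ≤ Σ_i P[A_i] ≤ 4·p = 4·(1/72) = 1/18.
Numerically: 1/18 ≈ 0.056.
Is 1/18 < 1? YES.
Since P[∪ A_i] ≤ 1/18 < 1, the complement has P[∩ A_i^c] ≥ 1 − 1/18 = 17/18 > 0, so some outcome avoids every A_i.

4·p = 1/18 ≈ 0.056; existence CERTIFIED by the union bound.


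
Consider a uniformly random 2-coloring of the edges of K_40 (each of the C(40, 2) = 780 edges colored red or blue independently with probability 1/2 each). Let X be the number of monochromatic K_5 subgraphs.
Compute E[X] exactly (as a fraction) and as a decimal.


Let X = Σ_S X_S over the C(40, 5) = 658008 subsets S of size 5, where X_S = 1 if the K_5 on S is monochromatic.
For a fixed S, the K_5 on S has C(5, 2) = 10 edges. P[all 10 edges red] = (1/2)^10, and likewise for blue, so P[monochromatic] = 2·(1/2)^10 = 2^{1 − 10} = 1/512.
By linearity: E[X] = C(40, 5) · 2^{1 − 10} = 658008 · 1/512 = 82251/64.
Numerically: E[X] ≈ 1285.1719.

E[X] = C(40,5)·2^(1−C(5,2)) = 82251/64 ≈ 1285.1719.


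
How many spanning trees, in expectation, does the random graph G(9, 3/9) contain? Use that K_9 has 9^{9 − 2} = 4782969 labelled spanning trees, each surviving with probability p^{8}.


K_9 has 9^{9 − 2} = 4782969 labelled spanning trees.
For each such spanning tree H, let X_H = 1 if all 8 edges of H are present in G. Then P[X_H = 1] = p^{8} = (1/3)^{8} = 1/6561.
By linearity: E[X] = Σ_H E[X_H] = 4782969 · p^{8} = 4782969 · 1/6561 = 729.
Numerically: E[X] ≈ 729.

E[X] = 4782969 · (1/3)^{8} = 729 ≈ 729.


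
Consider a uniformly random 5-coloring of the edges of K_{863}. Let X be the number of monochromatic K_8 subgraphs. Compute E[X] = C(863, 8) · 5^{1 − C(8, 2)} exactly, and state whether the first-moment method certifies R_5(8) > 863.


E[X] = C(863, 8) · 5^{1 − 28} = 7386423071602617757 · 5^{−27} = 7386423071602617757/7450580596923828125.
As a reduced fraction: E[X] = 7386423071602617757/7450580596923828125 ≈ 0.9914.
Is E[X] < 1? YES.
Since E[X] < 1, there exists a 5-coloring of K_{863} with no monochromatic K_8; hence R_5(8) > 863.

E[X] = 7386423071602617757/7450580596923828125 ≈ 0.9914; E[X] < 1, so R_5(8) > 863.


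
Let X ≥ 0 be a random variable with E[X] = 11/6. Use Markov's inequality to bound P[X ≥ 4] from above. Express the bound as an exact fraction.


μ = E[X] = 11/6, a = 4.
Markov: P[X ≥ 4] ≤ μ/a = (11/6)/4 = 11/24.
Numerically: ≈ 0.4583.
(Since a = 4 > μ = 1.8333, the bound 11/24 is < 1 and informative.)

P[X ≥ 4] ≤ 11/24 ≈ 0.4583.


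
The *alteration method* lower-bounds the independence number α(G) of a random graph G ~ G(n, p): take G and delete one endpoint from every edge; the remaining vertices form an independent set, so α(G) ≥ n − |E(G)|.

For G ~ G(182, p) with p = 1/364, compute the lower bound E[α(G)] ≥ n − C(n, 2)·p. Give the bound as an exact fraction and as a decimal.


E[|E(G)|] = C(182, 2)·p = 16471 · (1/364) = 181/4.
E[α(G)] ≥ n − E[|E(G)|] = 182 − 181/4 = 547/4.
Numerically: ≈ 136.750000.
(This is only a lower bound; the true E[α(G)] may be larger.)

E[α(G)] ≥ 547/4 ≈ 136.750000.


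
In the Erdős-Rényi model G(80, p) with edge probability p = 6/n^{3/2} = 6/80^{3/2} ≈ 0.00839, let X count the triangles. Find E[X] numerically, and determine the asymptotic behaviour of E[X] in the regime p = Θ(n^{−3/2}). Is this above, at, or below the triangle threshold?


Number of potential triangles: C(80, 3) = 82160.
Each occurs with probability p³ ≈ (0.00839)³ ≈ 5.89588e-07.
By linearity: E[X] = C(80, 3)·p³ ≈ 82160 · 5.89588e-07 ≈ 0.048.
Since α = 3/2 > 1, p = c/n^{3/2} = o(1/n) is below the triangle threshold p ~ 1/n. Asymptotically E[X] ~ (c³/6)·n^{3(1−α)} = (6³/6)·n^{-1.5} → 0, so by Markov's inequality G has no triangles w.h.p.

E[X] ≈ 0.048; in regime p = Θ(1/n^{3/2}) E[X] tends to 0 (below the triangle threshold p ~ 1/n).


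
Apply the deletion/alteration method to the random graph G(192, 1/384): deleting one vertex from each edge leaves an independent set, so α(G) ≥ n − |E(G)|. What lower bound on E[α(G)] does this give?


E[|E(G)|] = C(192, 2)·p = 18336 · (1/384) = 191/4.
E[α(G)] ≥ n − E[|E(G)|] = 192 − 191/4 = 577/4.
Numerically: ≈ 144.250000.
(This is only a lower bound; the true E[α(G)] may be larger.)

E[α(G)] ≥ 577/4 ≈ 144.250000.


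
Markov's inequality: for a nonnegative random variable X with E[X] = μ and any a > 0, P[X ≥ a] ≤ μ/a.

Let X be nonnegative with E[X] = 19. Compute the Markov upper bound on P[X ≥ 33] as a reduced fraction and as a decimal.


μ = E[X] = 19, a = 33.
Markov: P[X ≥ 33] ≤ μ/a = (19)/33 = 19/33.
Numerically: ≈ 0.575758.
(Since a = 33 > μ = 19.000000, the bound 19/33 is < 1 and informative.)

P[X ≥ 33] ≤ 19/33 ≈ 0.575758.


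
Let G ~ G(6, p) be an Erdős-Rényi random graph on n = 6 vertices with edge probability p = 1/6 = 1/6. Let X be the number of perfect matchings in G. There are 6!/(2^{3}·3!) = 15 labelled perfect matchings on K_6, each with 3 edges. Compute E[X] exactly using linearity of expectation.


K_6 has 6!/(2^{3}·3!) = 15 labelled perfect matchings.
For each such perfect matching H, let X_H = 1 if all 3 edges of H are present in G. Then P[X_H = 1] = p^{3} = (1/6)^{3} = 1/216.
Summing the indicators: E[X] = Σ_H E[X_H] = 15 · p^{3} = 15 · 1/216 = 5/72.
Numerically: E[X] ≈ 0.06944.

E[X] = 15 · (1/6)^{3} = 5/72 ≈ 0.06944.


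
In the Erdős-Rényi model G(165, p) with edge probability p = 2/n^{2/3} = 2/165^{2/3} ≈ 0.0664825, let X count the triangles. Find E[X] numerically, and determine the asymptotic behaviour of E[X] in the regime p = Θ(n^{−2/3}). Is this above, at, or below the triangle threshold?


Number of potential triangles: C(165, 3) = 735130.
Each occurs with probability p³ ≈ (0.0664825)³ ≈ 2.93847567e-04.
By linearity: E[X] = C(165, 3)·p³ ≈ 735130 · 2.93847567e-04 ≈ 216.016162.
Since α = 2/3 < 1, p = c/n^{2/3} ≫ 1/n is above the triangle threshold p ~ 1/n. Asymptotically E[X] ~ (c³/6)·n^{3(1−α)} = (2³/6)·n^{1} → ∞; triangles are abundant w.h.p.

E[X] ≈ 216.016162; in regime p = Θ(1/n^{2/3}) E[X] diverges (above the triangle threshold p ~ 1/n).


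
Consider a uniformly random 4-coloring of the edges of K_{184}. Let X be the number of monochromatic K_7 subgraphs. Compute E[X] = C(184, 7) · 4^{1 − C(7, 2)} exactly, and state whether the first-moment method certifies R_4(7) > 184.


E[X] = C(184, 7) · 4^{1 − 21} = 1262216571096 · 4^{−20} = 1262216571096/1099511627776.
As a reduced fraction: E[X] = 157777071387/137438953472 ≈ 1.14798.
Is E[X] < 1? NO.
Since E[X] ≥ 1, the first-moment bound is inconclusive at n = 184; it does NOT by itself certify R_4(7) > 184.

E[X] = 157777071387/137438953472 ≈ 1.14798; E[X] ≥ 1; first-moment method inconclusive here.


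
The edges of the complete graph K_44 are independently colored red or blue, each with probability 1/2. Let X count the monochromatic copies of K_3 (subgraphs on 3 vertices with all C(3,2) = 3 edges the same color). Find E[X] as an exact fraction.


Let X = Σ_S X_S over the C(44, 3) = 13244 subsets S of size 3, where X_S = 1 if the K_3 on S is monochromatic.
For a fixed S, the K_3 on S has C(3, 2) = 3 edges. P[all 3 edges red] = (1/2)^3, and likewise for blue, so P[monochromatic] = 2·(1/2)^3 = 2^{1 − 3} = 1/4.
By linearity of expectation: E[X] = C(44, 3) · 2^{1 − 3} = 13244 · 1/4 = 3311.
Numerically: E[X] ≈ 3311.0000.

E[X] = C(44,3)·2^(1−C(3,2)) = 3311 ≈ 3311.0000.


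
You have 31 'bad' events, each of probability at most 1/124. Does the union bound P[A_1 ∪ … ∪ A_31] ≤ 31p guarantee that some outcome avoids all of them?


Union bound: P[∪_{i=1}^{31} A_i] ≤ Σ_i P[A_i] ≤ 31·p = 31·(1/124) = 1/4.
Numerically: 1/4 ≈ 0.250.
Is 1/4 < 1? YES.
Since P[∪ A_i] ≤ 1/4 < 1, the complement has P[∩ A_i^c] ≥ 1 − 1/4 = 3/4 > 0, so some outcome avoids every A_i.

31·p = 1/4 ≈ 0.250; existence CERTIFIED by the union bound.


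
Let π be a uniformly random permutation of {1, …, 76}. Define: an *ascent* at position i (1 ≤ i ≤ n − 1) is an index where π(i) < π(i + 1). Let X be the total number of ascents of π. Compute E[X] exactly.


Write X = Σ X_I over i = 1, …, 75, with X_I the indicator of one ascent.
There are 75 indicators.
For each fixed i, the pair (π(i), π(i+1)) is a uniformly random ordered pair of distinct values from {1, …, 76}; by symmetry P[π(i) < π(i+1)] = 1/2.
By linearity: E[X] = 75 · (1/2) = (76 − 1) · (1/2) = 75/2 ≈ 37.50000.

E[X] = 75/2 = 37.50000.


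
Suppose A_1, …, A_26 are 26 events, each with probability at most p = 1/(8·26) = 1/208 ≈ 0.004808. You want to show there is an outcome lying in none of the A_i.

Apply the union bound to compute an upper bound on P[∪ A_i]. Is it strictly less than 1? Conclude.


Union bound: P[∪_{i=1}^{26} A_i] ≤ Σ_i P[A_i] ≤ 26·p = 26·(1/208) = 1/8.
Numerically: 1/8 ≈ 0.125000.
Is 1/8 < 1? YES.
Since P[∪ A_i] ≤ 1/8 < 1, the complement has P[∩ A_i^c] ≥ 1 − 1/8 = 7/8 > 0, so some outcome avoids every A_i.

26·p = 1/8 ≈ 0.125000; existence CERTIFIED by the union bound.


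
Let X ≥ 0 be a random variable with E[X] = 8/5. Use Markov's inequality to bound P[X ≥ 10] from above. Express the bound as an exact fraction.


μ = E[X] = 8/5, a = 10.
Markov: P[X ≥ 10] ≤ μ/a = (8/5)/10 = 4/25.
Numerically: ≈ 0.1600.
(Since a = 10 > μ = 1.6000, the bound 4/25 is < 1 and informative.)

P[X ≥ 10] ≤ 4/25 ≈ 0.1600.


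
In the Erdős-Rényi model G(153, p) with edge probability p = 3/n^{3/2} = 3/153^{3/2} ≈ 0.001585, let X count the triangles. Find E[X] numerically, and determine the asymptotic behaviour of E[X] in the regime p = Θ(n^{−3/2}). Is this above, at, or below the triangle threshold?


Number of potential triangles: C(153, 3) = 585276.
Each occurs with probability p³ ≈ (0.001585)³ ≈ 3.983385e-09.
By linearity: E[X] = C(153, 3)·p³ ≈ 585276 · 3.983385e-09 ≈ 0.0023.
Since α = 3/2 > 1, p = c/n^{3/2} = o(1/n) is below the triangle threshold p ~ 1/n. Asymptotically E[X] ~ (c³/6)·n^{3(1−α)} = (3³/6)·n^{-1.5} → 0, so by Markov's inequality G has no triangles w.h.p.

E[X] ≈ 0.0023; in regime p = Θ(1/n^{3/2}) E[X] tends to 0 (below the triangle threshold p ~ 1/n).


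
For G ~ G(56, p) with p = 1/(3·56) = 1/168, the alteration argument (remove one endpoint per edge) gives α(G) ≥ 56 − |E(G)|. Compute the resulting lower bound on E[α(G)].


E[|E(G)|] = C(56, 2)·p = 1540 · (1/168) = 55/6.
E[α(G)] ≥ n − E[|E(G)|] = 56 − 55/6 = 281/6.
Numerically: ≈ 46.833.
(This is only a lower bound; the true E[α(G)] may be larger.)

E[α(G)] ≥ 281/6 ≈ 46.833.


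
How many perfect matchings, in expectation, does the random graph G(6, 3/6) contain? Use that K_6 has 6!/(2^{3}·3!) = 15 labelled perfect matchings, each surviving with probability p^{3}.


K_6 has 6!/(2^{3}·3!) = 15 labelled perfect matchings.
For each such perfect matching H, let X_H = 1 if all 3 edges of H are present in G. Then P[X_H = 1] = p^{3} = (1/2)^{3} = 1/8.
By linearity: E[X] = Σ_H E[X_H] = 15 · p^{3} = 15 · 1/8 = 15/8.
Numerically: E[X] ≈ 1.88.

E[X] = 15 · (1/2)^{3} = 15/8 ≈ 1.88.


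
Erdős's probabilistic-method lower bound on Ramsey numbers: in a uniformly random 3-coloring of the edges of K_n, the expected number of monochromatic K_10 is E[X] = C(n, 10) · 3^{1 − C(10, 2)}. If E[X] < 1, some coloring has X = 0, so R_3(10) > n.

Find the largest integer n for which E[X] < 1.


We need C(n, 10) · 3^{1 − 45} < 1, i.e. C(n, 10) < 3^{45 − 1} = 984770902183611232881.
Check values of n near the boundary:
  n = 567: C(567, 10) = 873787071273467749398; 873787071273467749398 < 984770902183611232881? YES
  n = 568: C(568, 10) = 889446337783744949208; 889446337783744949208 < 984770902183611232881? YES
  n = 569: C(569, 10) = 905357721286137524328; 905357721286137524328 < 984770902183611232881? YES
  n = 570: C(570, 10) = 921524823451961408691; 921524823451961408691 < 984770902183611232881? YES
  n = 571: C(571, 10) = 937951290893172842001; 937951290893172842001 < 984770902183611232881? YES
  n = 572: C(572, 10) = 954640815642161682606; 954640815642161682606 < 984770902183611232881? YES
  n = 573: C(573, 10) = 971597135635805762226; 971597135635805762226 < 984770902183611232881? YES
  n = 574: C(574, 10) = 988824035203816502691; 988824035203816502691 < 984770902183611232881? NO
  n = 575: C(575, 10) = 1006325345561406175305; 1006325345561406175305 < 984770902183611232881? NO
  n = 576: C(576, 10) = 1024104945306307344480; 1024104945306307344480 < 984770902183611232881? NO
The largest n with C(n, 10) < 984770902183611232881 is n = 573 (where E[X] = 35985079097622435638/36472996377170786403 ≈ 0.986623). Hence R_3(10) > 573, i.e. R_3(10) ≥ 574.

Largest n = 573; hence R_3(10) > 573.


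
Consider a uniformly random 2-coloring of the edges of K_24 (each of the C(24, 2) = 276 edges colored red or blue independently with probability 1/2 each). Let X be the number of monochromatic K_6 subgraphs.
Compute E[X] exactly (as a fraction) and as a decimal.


Let X = Σ_S X_S over the C(24, 6) = 134596 subsets S of size 6, where X_S = 1 if the K_6 on S is monochromatic.
For a fixed S, the K_6 on S has C(6, 2) = 15 edges. P[all 15 edges red] = (1/2)^15, and likewise for blue, so P[monochromatic] = 2·(1/2)^15 = 2^{1 − 15} = 1/16384.
Summing: E[X] = C(24, 6) · 2^{1 − 15} = 134596 · 1/16384 = 33649/4096.
Numerically: E[X] ≈ 8.21509.

E[X] = C(24,6)·2^(1−C(6,2)) = 33649/4096 ≈ 8.21509.


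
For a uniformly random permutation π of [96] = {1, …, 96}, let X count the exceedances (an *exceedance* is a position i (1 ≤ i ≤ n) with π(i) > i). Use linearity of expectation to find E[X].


Write X = Σ_{i=1}^{96} X_i, where X_i = 1_{π(i) > i}.
For each fixed i, π(i) is uniform over {1, …, 96} (marginal of a uniform permutation), so P[π(i) > i] = (n − i)/n. Summing: Σ_{i=1}^{96} (n − i)/n = (0 + 1 + … + 95)/96 = 96(96 − 1)/(2·96) = (96 − 1)/2.
Hence E[X] = Σ_{i=1}^{96} (96 − i)/96 = 95/2 ≈ 47.500000.

E[X] = 95/2 = 47.500000.


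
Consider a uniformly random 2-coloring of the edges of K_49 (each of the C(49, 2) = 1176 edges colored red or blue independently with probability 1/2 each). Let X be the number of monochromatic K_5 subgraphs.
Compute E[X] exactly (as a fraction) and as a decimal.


Let X = Σ_S X_S over the C(49, 5) = 1906884 subsets S of size 5, where X_S = 1 if the K_5 on S is monochromatic.
For a fixed S, the K_5 on S has C(5, 2) = 10 edges. P[all 10 edges red] = (1/2)^10, and likewise for blue, so P[monochromatic] = 2·(1/2)^10 = 2^{1 − 10} = 1/512.
By linearity of expectation: E[X] = C(49, 5) · 2^{1 − 10} = 1906884 · 1/512 = 476721/128.
Numerically: E[X] ≈ 3724.382812.

E[X] = C(49,5)·2^(1−C(5,2)) = 476721/128 ≈ 3724.382812.


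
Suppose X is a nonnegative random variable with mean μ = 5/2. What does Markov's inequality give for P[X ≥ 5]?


μ = E[X] = 5/2, a = 5.
Markov: P[X ≥ 5] ≤ μ/a = (5/2)/5 = 1/2.
Numerically: ≈ 0.50000.
(Since a = 5 > μ = 2.50000, the bound 1/2 is < 1 and informative.)

P[X ≥ 5] ≤ 1/2 ≈ 0.50000.


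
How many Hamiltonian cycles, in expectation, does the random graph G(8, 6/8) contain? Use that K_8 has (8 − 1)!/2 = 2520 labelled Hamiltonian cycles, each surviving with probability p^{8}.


K_8 has (8 − 1)!/2 = 2520 labelled Hamiltonian cycles.
For each such Hamiltonian cycle H, let X_H = 1 if all 8 edges of H are present in G. Then P[X_H = 1] = p^{8} = (3/4)^{8} = 6561/65536.
By linearity of expectation: E[X] = Σ_H E[X_H] = 2520 · p^{8} = 2520 · 6561/65536 = 2066715/8192.
Numerically: E[X] ≈ 252.285.

E[X] = 2520 · (3/4)^{8} = 2066715/8192 ≈ 252.285.


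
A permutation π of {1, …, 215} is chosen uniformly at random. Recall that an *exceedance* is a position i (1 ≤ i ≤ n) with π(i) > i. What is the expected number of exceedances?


Write X = Σ_{i=1}^{215} X_i, where X_i = 1_{π(i) > i}.
For each fixed i, π(i) is uniform over {1, …, 215} (marginal of a uniform permutation), so P[π(i) > i] = (n − i)/n. Summing: Σ_{i=1}^{215} (n − i)/n = (0 + 1 + … + 214)/215 = 215(215 − 1)/(2·215) = (215 − 1)/2.
Hence E[X] = Σ_{i=1}^{215} (215 − i)/215 = 107 ≈ 107.000000.

E[X] = 107 = 107.000000.


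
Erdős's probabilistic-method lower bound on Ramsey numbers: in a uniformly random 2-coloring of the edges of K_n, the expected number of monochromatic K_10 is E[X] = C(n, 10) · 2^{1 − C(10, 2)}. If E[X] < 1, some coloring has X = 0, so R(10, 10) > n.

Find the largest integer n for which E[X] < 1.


We need C(n, 10) · 2^{1 − 45} < 1, i.e. C(n, 10) < 2^{45 − 1} = 17592186044416.
Check values of n near the boundary:
  n = 97: C(97, 10) = 12576469727536; 12576469727536 < 17592186044416? YES
  n = 98: C(98, 10) = 14005614014756; 14005614014756 < 17592186044416? YES
  n = 99: C(99, 10) = 15579278510796; 15579278510796 < 17592186044416? YES
  n = 100: C(100, 10) = 17310309456440; 17310309456440 < 17592186044416? YES
  n = 101: C(101, 10) = 19212541264840; 19212541264840 < 17592186044416? NO
  n = 102: C(102, 10) = 21300860967540; 21300860967540 < 17592186044416? NO
  n = 103: C(103, 10) = 23591276125340; 23591276125340 < 17592186044416? NO
The largest n with C(n, 10) < 17592186044416 is n = 100 (where E[X] = 2163788682055/2199023255552 ≈ 0.98398). Hence R(10, 10) > 100, i.e. R(10, 10) ≥ 101.

Largest n = 100; hence R(10, 10) > 100.


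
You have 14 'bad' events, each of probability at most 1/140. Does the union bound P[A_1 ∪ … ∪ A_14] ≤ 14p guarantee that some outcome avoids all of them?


Union bound: P[∪_{i=1}^{14} A_i] ≤ Σ_i P[A_i] ≤ 14·p = 14·(1/140) = 1/10.
Numerically: 1/10 ≈ 0.100000.
Is 1/10 < 1? YES.
Since P[∪ A_i] ≤ 1/10 < 1, the complement has P[∩ A_i^c] ≥ 1 − 1/10 = 9/10 > 0, so some outcome avoids every A_i.

14·p = 1/10 ≈ 0.100000; existence CERTIFIED by the union bound.


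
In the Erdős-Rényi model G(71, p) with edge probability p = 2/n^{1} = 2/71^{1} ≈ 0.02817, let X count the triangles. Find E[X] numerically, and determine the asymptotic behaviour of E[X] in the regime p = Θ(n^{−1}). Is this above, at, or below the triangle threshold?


Number of potential triangles: C(71, 3) = 57155.
Each occurs with probability p³ ≈ (0.02817)³ ≈ 2.235193e-05.
By linearity: E[X] = C(71, 3)·p³ ≈ 57155 · 2.235193e-05 ≈ 1.2775.
Here α = 1, so p = 2/n is exactly at the triangle threshold p ~ 1/n. Asymptotically E[X] → c³/6 = 2³/6 = 4/3 ≈ 1.3333, a bounded constant. In this regime the triangle count is asymptotically Poisson(c³/6).

E[X] ≈ 1.2775; in regime p = Θ(1/n^{1}) E[X] stays bounded (at the triangle threshold p ~ 1/n).


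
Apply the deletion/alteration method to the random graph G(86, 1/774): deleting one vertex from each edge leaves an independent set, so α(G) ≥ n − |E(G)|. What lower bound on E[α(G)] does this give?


E[|E(G)|] = C(86, 2)·p = 3655 · (1/774) = 85/18.
E[α(G)] ≥ n − E[|E(G)|] = 86 − 85/18 = 1463/18.
Numerically: ≈ 81.27778.
(This is only a lower bound; the true E[α(G)] may be larger.)

E[α(G)] ≥ 1463/18 ≈ 81.27778.


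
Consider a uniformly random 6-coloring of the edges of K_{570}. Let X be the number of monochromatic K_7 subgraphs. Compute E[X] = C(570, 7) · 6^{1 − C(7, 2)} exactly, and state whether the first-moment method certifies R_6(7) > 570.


E[X] = C(570, 7) · 6^{1 − 21} = 3737936877831720 · 6^{−20} = 3737936877831720/3656158440062976.
As a reduced fraction: E[X] = 5768421107765/5642219814912 ≈ 1.022367.
Is E[X] < 1? NO.
Since E[X] ≥ 1, the first-moment bound is inconclusive at n = 570; it does NOT by itself certify R_6(7) > 570.

E[X] = 5768421107765/5642219814912 ≈ 1.022367; E[X] ≥ 1; first-moment method inconclusive here.


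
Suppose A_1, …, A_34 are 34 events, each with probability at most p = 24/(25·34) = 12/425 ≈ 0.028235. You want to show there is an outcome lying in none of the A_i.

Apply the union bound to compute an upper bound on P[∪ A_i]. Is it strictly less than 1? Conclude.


Union bound: P[∪_{i=1}^{34} A_i] ≤ Σ_i P[A_i] ≤ 34·p = 34·(12/425) = 24/25.
Numerically: 24/25 ≈ 0.960000.
Is 24/25 < 1? YES.
Since P[∪ A_i] ≤ 24/25 < 1, the complement has P[∩ A_i^c] ≥ 1 − 24/25 = 1/25 > 0, so some outcome avoids every A_i.

34·p = 24/25 ≈ 0.960000; existence CERTIFIED by the union bound.


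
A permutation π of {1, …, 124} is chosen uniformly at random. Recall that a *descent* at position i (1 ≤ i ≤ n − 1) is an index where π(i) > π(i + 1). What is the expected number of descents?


Write X = Σ X_I over i = 1, …, 123, with X_I the indicator of one descent.
There are 123 indicators.
For each fixed i, the pair (π(i), π(i+1)) is a uniformly random ordered pair of distinct values from {1, …, 124}; by symmetry P[π(i) > π(i+1)] = 1/2.
By linearity: E[X] = 123 · (1/2) = (124 − 1) · (1/2) = 123/2 ≈ 61.500000.

E[X] = 123/2 = 61.500000.


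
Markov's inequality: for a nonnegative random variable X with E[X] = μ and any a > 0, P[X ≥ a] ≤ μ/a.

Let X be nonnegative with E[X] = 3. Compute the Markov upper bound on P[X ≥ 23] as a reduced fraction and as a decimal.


μ = E[X] = 3, a = 23.
Markov: P[X ≥ 23] ≤ μ/a = (3)/23 = 3/23.
Numerically: ≈ 0.1304.
(Since a = 23 > μ = 3.0000, the bound 3/23 is < 1 and informative.)

P[X ≥ 23] ≤ 3/23 ≈ 0.1304.


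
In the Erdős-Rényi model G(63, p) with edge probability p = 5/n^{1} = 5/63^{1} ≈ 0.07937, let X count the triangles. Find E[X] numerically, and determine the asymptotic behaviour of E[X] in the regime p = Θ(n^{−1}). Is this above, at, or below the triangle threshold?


Number of potential triangles: C(63, 3) = 39711.
Each occurs with probability p³ ≈ (0.07937)³ ≈ 4.999060e-04.
By linearity: E[X] = C(63, 3)·p³ ≈ 39711 · 4.999060e-04 ≈ 19.8518.
Here α = 1, so p = 5/n is exactly at the triangle threshold p ~ 1/n. Asymptotically E[X] → c³/6 = 5³/6 = 125/6 ≈ 20.8333, a bounded constant. In this regime the triangle count is asymptotically Poisson(c³/6).

E[X] ≈ 19.8518; in regime p = Θ(1/n^{1}) E[X] stays bounded (at the triangle threshold p ~ 1/n).


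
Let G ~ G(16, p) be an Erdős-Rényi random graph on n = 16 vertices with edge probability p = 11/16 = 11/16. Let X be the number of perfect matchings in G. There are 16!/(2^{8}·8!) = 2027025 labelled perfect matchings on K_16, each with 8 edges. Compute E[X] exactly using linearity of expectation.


K_16 has 16!/(2^{8}·8!) = 2027025 labelled perfect matchings.
For each such perfect matching H, let X_H = 1 if all 8 edges of H are present in G. Then P[X_H = 1] = p^{8} = (11/16)^{8} = 214358881/4294967296.
By linearity of expectation: E[X] = Σ_H E[X_H] = 2027025 · p^{8} = 2027025 · 214358881/4294967296 = 434510810759025/4294967296.
Numerically: E[X] ≈ 1.0117e+05.

E[X] = 2027025 · (11/16)^{8} = 434510810759025/4294967296 ≈ 1.0117e+05.


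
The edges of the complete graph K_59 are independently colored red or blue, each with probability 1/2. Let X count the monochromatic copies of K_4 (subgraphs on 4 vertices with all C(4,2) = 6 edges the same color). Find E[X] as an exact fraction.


Let X = Σ_S X_S over the C(59, 4) = 455126 subsets S of size 4, where X_S = 1 if the K_4 on S is monochromatic.
For a fixed S, the K_4 on S has C(4, 2) = 6 edges. P[all 6 edges red] = (1/2)^6, and likewise for blue, so P[monochromatic] = 2·(1/2)^6 = 2^{1 − 6} = 1/32.
By linearity of expectation: E[X] = C(59, 4) · 2^{1 − 6} = 455126 · 1/32 = 227563/16.
Numerically: E[X] ≈ 14222.688.

E[X] = C(59,4)·2^(1−C(4,2)) = 227563/16 ≈ 14222.688.


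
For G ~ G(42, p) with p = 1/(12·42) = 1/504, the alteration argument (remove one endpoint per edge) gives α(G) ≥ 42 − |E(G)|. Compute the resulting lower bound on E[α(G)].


E[|E(G)|] = C(42, 2)·p = 861 · (1/504) = 41/24.
E[α(G)] ≥ n − E[|E(G)|] = 42 − 41/24 = 967/24.
Numerically: ≈ 40.29167.
(This is only a lower bound; the true E[α(G)] may be larger.)

E[α(G)] ≥ 967/24 ≈ 40.29167.


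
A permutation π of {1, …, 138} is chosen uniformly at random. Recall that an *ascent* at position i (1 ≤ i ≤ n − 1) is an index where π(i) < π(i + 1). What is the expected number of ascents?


Write X = Σ X_I over i = 1, …, 137, with X_I the indicator of one ascent.
There are 137 indicators.
For each fixed i, the pair (π(i), π(i+1)) is a uniformly random ordered pair of distinct values from {1, …, 138}; by symmetry P[π(i) < π(i+1)] = 1/2.
By linearity: E[X] = 137 · (1/2) = (138 − 1) · (1/2) = 137/2 ≈ 68.50000.

E[X] = 137/2 = 68.50000.


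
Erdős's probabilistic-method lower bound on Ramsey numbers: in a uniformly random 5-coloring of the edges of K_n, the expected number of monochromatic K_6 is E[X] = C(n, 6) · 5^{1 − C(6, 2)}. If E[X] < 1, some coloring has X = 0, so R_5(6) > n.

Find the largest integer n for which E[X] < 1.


We need C(n, 6) · 5^{1 − 15} < 1, i.e. C(n, 6) < 5^{15 − 1} = 6103515625.
Check values of n near the boundary:
  n = 124: C(124, 6) = 4465475476; 4465475476 < 6103515625? YES
  n = 125: C(125, 6) = 4690625500; 4690625500 < 6103515625? YES
  n = 126: C(126, 6) = 4925156775; 4925156775 < 6103515625? YES
  n = 127: C(127, 6) = 5169379425; 5169379425 < 6103515625? YES
  n = 128: C(128, 6) = 5423611200; 5423611200 < 6103515625? YES
  n = 129: C(129, 6) = 5688177600; 5688177600 < 6103515625? YES
  n = 130: C(130, 6) = 5963412000; 5963412000 < 6103515625? YES
  n = 131: C(131, 6) = 6249655776; 6249655776 < 6103515625? NO
  n = 132: C(132, 6) = 6547258432; 6547258432 < 6103515625? NO
The largest n with C(n, 6) < 6103515625 is n = 130 (where E[X] = 47707296/48828125 ≈ 0.97705). Hence R_5(6) > 130, i.e. R_5(6) ≥ 131.

Largest n = 130; hence R_5(6) > 130.


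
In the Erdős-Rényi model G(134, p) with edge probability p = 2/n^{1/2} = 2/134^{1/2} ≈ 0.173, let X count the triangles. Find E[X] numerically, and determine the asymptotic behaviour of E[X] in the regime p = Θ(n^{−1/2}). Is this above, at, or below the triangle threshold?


Number of potential triangles: C(134, 3) = 392084.
Each occurs with probability p³ ≈ (0.173)³ ≈ 5.15742e-03.
By linearity: E[X] = C(134, 3)·p³ ≈ 392084 · 5.15742e-03 ≈ 2022.143.
Since α = 1/2 < 1, p = c/n^{1/2} ≫ 1/n is above the triangle threshold p ~ 1/n. Asymptotically E[X] ~ (c³/6)·n^{3(1−α)} = (2³/6)·n^{1.5} → ∞; triangles are abundant w.h.p.

E[X] ≈ 2022.143; in regime p = Θ(1/n^{1/2}) E[X] diverges (above the triangle threshold p ~ 1/n).


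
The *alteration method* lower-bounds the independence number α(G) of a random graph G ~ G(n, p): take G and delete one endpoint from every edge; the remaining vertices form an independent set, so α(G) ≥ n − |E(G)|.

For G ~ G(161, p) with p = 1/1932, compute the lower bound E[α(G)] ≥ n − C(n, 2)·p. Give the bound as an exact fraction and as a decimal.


E[|E(G)|] = C(161, 2)·p = 12880 · (1/1932) = 20/3.
E[α(G)] ≥ n − E[|E(G)|] = 161 − 20/3 = 463/3.
Numerically: ≈ 154.33333.
(This is only a lower bound; the true E[α(G)] may be larger.)

E[α(G)] ≥ 463/3 ≈ 154.33333.


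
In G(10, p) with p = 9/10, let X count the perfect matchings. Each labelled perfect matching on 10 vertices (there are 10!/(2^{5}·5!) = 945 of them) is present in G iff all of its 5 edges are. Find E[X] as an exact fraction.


K_10 has 10!/(2^{5}·5!) = 945 labelled perfect matchings.
For each such perfect matching H, let X_H = 1 if all 5 edges of H are present in G. Then P[X_H = 1] = p^{5} = (9/10)^{5} = 59049/100000.
Summing the indicators: E[X] = Σ_H E[X_H] = 945 · p^{5} = 945 · 59049/100000 = 11160261/20000.
Numerically: E[X] ≈ 558.013.

E[X] = 945 · (9/10)^{5} = 11160261/20000 ≈ 558.013.


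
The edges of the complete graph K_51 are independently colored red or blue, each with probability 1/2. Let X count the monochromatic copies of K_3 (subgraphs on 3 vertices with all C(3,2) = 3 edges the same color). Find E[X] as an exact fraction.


Let X = Σ_S X_S over the C(51, 3) = 20825 subsets S of size 3, where X_S = 1 if the K_3 on S is monochromatic.
For a fixed S, the K_3 on S has C(3, 2) = 3 edges. P[all 3 edges red] = (1/2)^3, and likewise for blue, so P[monochromatic] = 2·(1/2)^3 = 2^{1 − 3} = 1/4.
Summing: E[X] = C(51, 3) · 2^{1 − 3} = 20825 · 1/4 = 20825/4.
Numerically: E[X] ≈ 5206.2500.

E[X] = C(51,3)·2^(1−C(3,2)) = 20825/4 ≈ 5206.2500.


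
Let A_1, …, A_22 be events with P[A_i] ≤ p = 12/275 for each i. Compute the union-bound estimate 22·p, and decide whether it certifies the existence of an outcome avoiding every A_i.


Union bound: P[∪_{i=1}^{22} A_i] ≤ Σ_i P[A_i] ≤ 22·p = 22·(12/275) = 24/25.
Numerically: 24/25 ≈ 0.96000.
Is 24/25 < 1? YES.
Since P[∪ A_i] ≤ 24/25 < 1, the complement has P[∩ A_i^c] ≥ 1 − 24/25 = 1/25 > 0, so some outcome avoids every A_i.

22·p = 24/25 ≈ 0.96000; existence CERTIFIED by the union bound.


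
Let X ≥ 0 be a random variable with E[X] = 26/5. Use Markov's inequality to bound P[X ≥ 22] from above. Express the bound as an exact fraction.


μ = E[X] = 26/5, a = 22.
Markov: P[X ≥ 22] ≤ μ/a = (26/5)/22 = 13/55.
Numerically: ≈ 0.236364.
(Since a = 22 > μ = 5.200000, the bound 13/55 is < 1 and informative.)

P[X ≥ 22] ≤ 13/55 ≈ 0.236364.


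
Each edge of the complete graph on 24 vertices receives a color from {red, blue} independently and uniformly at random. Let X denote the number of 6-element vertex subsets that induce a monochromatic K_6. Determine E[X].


Let X = Σ_S X_S over the C(24, 6) = 134596 subsets S of size 6, where X_S = 1 if the K_6 on S is monochromatic.
For a fixed S, the K_6 on S has C(6, 2) = 15 edges. P[all 15 edges red] = (1/2)^15, and likewise for blue, so P[monochromatic] = 2·(1/2)^15 = 2^{1 − 15} = 1/16384.
By linearity: E[X] = C(24, 6) · 2^{1 − 15} = 134596 · 1/16384 = 33649/4096.
Numerically: E[X] ≈ 8.21509.

E[X] = C(24,6)·2^(1−C(6,2)) = 33649/4096 ≈ 8.21509.


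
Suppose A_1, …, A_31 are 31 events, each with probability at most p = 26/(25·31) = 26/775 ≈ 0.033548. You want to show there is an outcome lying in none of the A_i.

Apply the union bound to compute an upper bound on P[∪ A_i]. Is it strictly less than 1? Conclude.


Union bound: P[∪_{i=1}^{31} A_i] ≤ Σ_i P[A_i] ≤ 31·p = 31·(26/775) = 26/25.
Numerically: 26/25 ≈ 1.040000.
Is 26/25 < 1? NO.
Since the bound 26/25 is ≥ 1, the union bound is uninformative here; it does NOT by itself certify existence.

31·p = 26/25 ≈ 1.040000; existence NOT certified by the union bound.


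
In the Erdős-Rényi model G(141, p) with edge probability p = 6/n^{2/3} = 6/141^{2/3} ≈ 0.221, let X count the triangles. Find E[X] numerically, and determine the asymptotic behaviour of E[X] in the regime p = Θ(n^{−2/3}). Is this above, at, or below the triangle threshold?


Number of potential triangles: C(141, 3) = 457310.
Each occurs with probability p³ ≈ (0.221)³ ≈ 1.08646e-02.
By linearity: E[X] = C(141, 3)·p³ ≈ 457310 · 1.08646e-02 ≈ 4968.511.
Since α = 2/3 < 1, p = c/n^{2/3} ≫ 1/n is above the triangle threshold p ~ 1/n. Asymptotically E[X] ~ (c³/6)·n^{3(1−α)} = (6³/6)·n^{1} → ∞; triangles are abundant w.h.p.

E[X] ≈ 4968.511; in regime p = Θ(1/n^{2/3}) E[X] diverges (above the triangle threshold p ~ 1/n).
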